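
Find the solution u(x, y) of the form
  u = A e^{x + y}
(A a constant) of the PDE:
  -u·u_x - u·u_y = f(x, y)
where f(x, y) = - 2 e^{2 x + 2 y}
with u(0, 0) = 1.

Substitute the ansatz u = A e^{x + y} into the left-hand side.
Derivatives of the ansatz:
  u_x = A e^{x} e^{y}
  u_y = A e^{x} e^{y}
Term by term:
  -u·u_x = - A^{2} e^{2 x} e^{2 y}
  -u·u_y = - A^{2} e^{2 x} e^{2 y}
So the left-hand side equals
  - 2 A^{2} e^{2 x} e^{2 y}
This must equal f(x, y) identically; expanded, f = - 2 e^{2 x} e^{2 y}.
Matching coefficients of the independent functions:
  [e^{2 x} e^{2 y}]:  - 2 A^{2} = -2
These equations allow (A) = (-1) or (1).
Impose the point condition(s):
  u(0, 0) = 1  ⟹  A = 1
Only A = 1 satisfies everything.
Hence u(x, y) = e^{x + y}.

Answer: u(x, y) = e^{x + y}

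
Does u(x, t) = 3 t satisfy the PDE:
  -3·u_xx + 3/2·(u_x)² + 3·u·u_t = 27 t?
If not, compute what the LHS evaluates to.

Evaluate each term of the left-hand side for u = 3 t.
Derivatives:
  u_xx = 0
  u_x = 0
  u_t = 3
Terms:
  -3·u_xx = 0
  3/2·(u_x)² = 0
  3·u·u_t = 27 t
Sum: LHS = 27 t
This is exactly the given right-hand side, so u is a solution.

Answer: Yes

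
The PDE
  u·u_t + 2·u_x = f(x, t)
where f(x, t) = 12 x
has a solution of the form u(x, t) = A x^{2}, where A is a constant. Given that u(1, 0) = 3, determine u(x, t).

Answer: u(x, t) = 3 x^{2}

Derivation:
Substitute the ansatz u = A x^{2} into the left-hand side.
Derivatives of the ansatz:
  u_t = 0
  u_x = 2 A x
Term by term:
  u·u_t = 0
  2·u_x = 4 A x
So the left-hand side equals
  4 A x
This must equal f(x, t) = 12 x identically.
Matching coefficients of the independent functions:
  [x]:  4 A = 12
Solving: A = 3.
Check against the point condition:
  u(1, 0) = 3  ⟹  A = 3  ✓
Hence u(x, t) = 3 x^{2}.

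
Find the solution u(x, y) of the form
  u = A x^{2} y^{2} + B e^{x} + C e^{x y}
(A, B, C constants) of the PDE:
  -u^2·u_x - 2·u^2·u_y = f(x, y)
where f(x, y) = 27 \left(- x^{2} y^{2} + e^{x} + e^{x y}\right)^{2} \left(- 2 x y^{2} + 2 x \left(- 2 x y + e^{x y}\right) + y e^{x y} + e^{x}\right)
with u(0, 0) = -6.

Substitute the ansatz u = A x^{2} y^{2} + B e^{x} + C e^{x y} into the left-hand side.
Derivatives of the ansatz:
  u_x = 2 A x y^{2} + B e^{x} + C y e^{x y}
  u_y = 2 A x^{2} y + C x e^{x y}
Term by term:
  -u^2·u_x = - 2 A^{3} x^{5} y^{6} - A^{2} B x^{4} y^{4} e^{x} - 4 A^{2} B x^{3} y^{4} e^{x} - A^{2} C x^{4} y^{5} e^{x y} - 4 A^{2} C x^{3} y^{4} e^{x y} - 2 A B^{2} x^{2} y^{2} e^{2 x} - 2 A B^{2} x y^{2} e^{2 x} - 2 A B C x^{2} y^{3} e^{x} e^{x y} - 2 A B C x^{2} y^{2} e^{x} e^{x y} - 4 A B C x y^{2} e^{x} e^{x y} - 2 A C^{2} x^{2} y^{3} e^{2 x y} - 2 A C^{2} x y^{2} e^{2 x y} - B^{3} e^{3 x} - B^{2} C y e^{2 x} e^{x y} - 2 B^{2} C e^{2 x} e^{x y} - 2 B C^{2} y e^{x} e^{2 x y} - B C^{2} e^{x} e^{2 x y} - C^{3} y e^{3 x y}
  -2·u^2·u_y = - 4 A^{3} x^{6} y^{5} - 8 A^{2} B x^{4} y^{3} e^{x} - 2 A^{2} C x^{5} y^{4} e^{x y} - 8 A^{2} C x^{4} y^{3} e^{x y} - 4 A B^{2} x^{2} y e^{2 x} - 4 A B C x^{3} y^{2} e^{x} e^{x y} - 8 A B C x^{2} y e^{x} e^{x y} - 4 A C^{2} x^{3} y^{2} e^{2 x y} - 4 A C^{2} x^{2} y e^{2 x y} - 2 B^{2} C x e^{2 x} e^{x y} - 4 B C^{2} x e^{x} e^{2 x y} - 2 C^{3} x e^{3 x y}
Sum these and collect like terms in the independent variables.
This must equal f(x, y) identically; expanded, f = - 108 x^{6} y^{5} - 54 x^{5} y^{6} + 54 x^{5} y^{4} e^{x y} + 27 x^{4} y^{5} e^{x y} + 27 x^{4} y^{4} e^{x} + 216 x^{4} y^{3} e^{x} + 216 x^{4} y^{3} e^{x y} + 108 x^{3} y^{4} e^{x} + 108 x^{3} y^{4} e^{x y} - 108 x^{3} y^{2} e^{x} e^{x y} - 108 x^{3} y^{2} e^{2 x y} - 54 x^{2} y^{3} e^{x} e^{x y} - 54 x^{2} y^{3} e^{2 x y} - 54 x^{2} y^{2} e^{2 x} - 54 x^{2} y^{2} e^{x} e^{x y} - 108 x^{2} y e^{2 x} - 216 x^{2} y e^{x} e^{x y} - 108 x^{2} y e^{2 x y} - 54 x y^{2} e^{2 x} - 108 x y^{2} e^{x} e^{x y} - 54 x y^{2} e^{2 x y} + 54 x e^{2 x} e^{x y} + 108 x e^{x} e^{2 x y} + 54 x e^{3 x y} + 27 y e^{2 x} e^{x y} + 54 y e^{x} e^{2 x y} + 27 y e^{3 x y} + 27 e^{3 x} + 54 e^{2 x} e^{x y} + 27 e^{x} e^{2 x y}.
Matching coefficients of the independent functions:
(each divided by its leading coefficient; functions giving the same equation are listed together)
  [x e^{3 x y}, y e^{3 x y}]:  C^{3} + 27 = 0
  [x^{5} y^{6}, x^{6} y^{5}]:  A^{3} - 27 = 0
  [e^{x} e^{2 x y}, x e^{x} e^{2 x y}, y e^{x} e^{2 x y}]:  B C^{2} + 27 = 0
  [e^{2 x} e^{x y}, x e^{2 x} e^{x y}, y e^{2 x} e^{x y}]:  B^{2} C + 27 = 0
  [x y^{2} e^{2 x}, x^{2} y e^{2 x}, x^{2} y^{2} e^{2 x}]:  A B^{2} - 27 = 0
  [x y^{2} e^{2 x y}, x^{2} y e^{2 x y}, x^{2} y^{3} e^{2 x y}, …]:  A C^{2} - 27 = 0
  [x^{3} y^{4} e^{x}, x^{4} y^{3} e^{x}, x^{4} y^{4} e^{x}]:  A^{2} B + 27 = 0
  [x^{3} y^{4} e^{x y}, x^{4} y^{3} e^{x y}, x^{4} y^{5} e^{x y}, …]:  A^{2} C + 27 = 0
  [x y^{2} e^{x} e^{x y}, x^{2} y e^{x} e^{x y}, x^{2} y^{2} e^{x} e^{x y}, …]:  A B C - 27 = 0
  [e^{3 x}]:  B^{3} + 27 = 0
Solving: A = 3, B = -3, C = -3.
Check against the point condition:
  u(0, 0) = -6  ⟹  B + C = -6  ✓
Hence u(x, y) = 3 x^{2} y^{2} - 3 e^{x} - 3 e^{x y}.

Answer: u(x, y) = 3 x^{2} y^{2} - 3 e^{x} - 3 e^{x y}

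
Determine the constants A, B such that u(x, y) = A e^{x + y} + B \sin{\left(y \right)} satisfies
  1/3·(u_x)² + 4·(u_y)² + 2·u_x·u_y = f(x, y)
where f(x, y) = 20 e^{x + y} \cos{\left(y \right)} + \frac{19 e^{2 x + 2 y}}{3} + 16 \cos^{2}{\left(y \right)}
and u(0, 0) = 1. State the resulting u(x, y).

Substitute the ansatz u = A e^{x + y} + B \sin{\left(y \right)} into the left-hand side.
Derivatives of the ansatz:
  u_x = A e^{x} e^{y}
  u_y = A e^{x} e^{y} + B \cos{\left(y \right)}
Term by term:
  1/3·(u_x)² = \frac{A^{2} e^{2 x} e^{2 y}}{3}
  4·(u_y)² = 4 A^{2} e^{2 x} e^{2 y} + 8 A B e^{x} e^{y} \cos{\left(y \right)} + 4 B^{2} \cos^{2}{\left(y \right)}
  2·u_x·u_y = 2 A^{2} e^{2 x} e^{2 y} + 2 A B e^{x} e^{y} \cos{\left(y \right)}
So the left-hand side equals
  \frac{19 A^{2} e^{2 x} e^{2 y}}{3} + 10 A B e^{x} e^{y} \cos{\left(y \right)} + 4 B^{2} \cos^{2}{\left(y \right)}
This must equal f(x, y) identically; expanded, f = \frac{19 e^{2 x} e^{2 y}}{3} + 20 e^{x} e^{y} \cos{\left(y \right)} + 16 \cos^{2}{\left(y \right)}.
Matching coefficients of the independent functions:
  [e^{2 x} e^{2 y}]:  \frac{19 A^{2}}{3} = \frac{19}{3}
  [e^{x} e^{y} \cos{\left(y \right)}]:  10 A B = 20
  [\cos^{2}{\left(y \right)}]:  4 B^{2} = 16
These equations allow (A, B) = (-1, -2) or (1, 2).
Impose the point condition(s):
  u(0, 0) = 1  ⟹  A = 1
Only A = 1, B = 2 satisfies everything.
Hence u(x, y) = e^{x + y} + 2 \sin{\left(y \right)}.

Answer: u(x, y) = e^{x + y} + 2 \sin{\left(y \right)}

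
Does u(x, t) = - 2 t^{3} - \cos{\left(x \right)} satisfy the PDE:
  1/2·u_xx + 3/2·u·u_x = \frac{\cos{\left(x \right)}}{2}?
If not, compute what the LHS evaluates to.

Evaluate each term of the left-hand side for u = - 2 t^{3} - \cos{\left(x \right)}.
Derivatives:
  u_xx = \cos{\left(x \right)}
  u_x = \sin{\left(x \right)}
Terms:
  1/2·u_xx = \frac{\cos{\left(x \right)}}{2}
  3/2·u·u_x = - \frac{3 \left(2 t^{3} + \cos{\left(x \right)}\right) \sin{\left(x \right)}}{2}
Sum: LHS = - \frac{3 \left(2 t^{3} + \cos{\left(x \right)}\right) \sin{\left(x \right)}}{2} + \frac{\cos{\left(x \right)}}{2}
Given right-hand side: \frac{\cos{\left(x \right)}}{2}. Difference LHS − RHS = - \frac{3 \left(2 t^{3} + \cos{\left(x \right)}\right) \sin{\left(x \right)}}{2} ≠ 0, so u is not a solution.

Answer: No, the LHS evaluates to - \frac{3 \left(2 t^{3} + \cos{\left(x \right)}\right) \sin{\left(x \right)}}{2} + \frac{\cos{\left(x \right)}}{2}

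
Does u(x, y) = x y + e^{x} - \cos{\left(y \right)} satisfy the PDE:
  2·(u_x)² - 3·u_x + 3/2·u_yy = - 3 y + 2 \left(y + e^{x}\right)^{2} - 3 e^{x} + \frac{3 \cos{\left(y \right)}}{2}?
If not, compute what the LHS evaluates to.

Answer: Yes

Derivation:
Evaluate each term of the left-hand side for u = x y + e^{x} - \cos{\left(y \right)}.
Derivatives:
  u_x = y + e^{x}
  u_yy = \cos{\left(y \right)}
Terms:
  2·(u_x)² = 2 \left(y + e^{x}\right)^{2}
  -3·u_x = - 3 y - 3 e^{x}
  3/2·u_yy = \frac{3 \cos{\left(y \right)}}{2}
Sum: LHS = - 3 y + 2 \left(y + e^{x}\right)^{2} - 3 e^{x} + \frac{3 \cos{\left(y \right)}}{2}
This is exactly the given right-hand side, so u is a solution.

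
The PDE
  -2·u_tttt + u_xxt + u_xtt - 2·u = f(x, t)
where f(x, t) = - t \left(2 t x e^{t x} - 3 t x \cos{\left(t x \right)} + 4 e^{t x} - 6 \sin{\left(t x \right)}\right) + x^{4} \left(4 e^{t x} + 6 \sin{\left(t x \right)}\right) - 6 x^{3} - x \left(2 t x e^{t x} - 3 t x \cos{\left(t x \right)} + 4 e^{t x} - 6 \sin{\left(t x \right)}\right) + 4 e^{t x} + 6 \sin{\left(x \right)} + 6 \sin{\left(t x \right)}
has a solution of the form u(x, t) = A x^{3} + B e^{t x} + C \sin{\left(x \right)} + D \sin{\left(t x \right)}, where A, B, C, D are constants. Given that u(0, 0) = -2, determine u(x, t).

Substitute the ansatz u = A x^{3} + B e^{t x} + C \sin{\left(x \right)} + D \sin{\left(t x \right)} into the left-hand side.
Derivatives of the ansatz:
  u_tttt = B x^{4} e^{t x} + D x^{4} \sin{\left(t x \right)}
  u_xxt = B t^{2} x e^{t x} + 2 B t e^{t x} - D t^{2} x \cos{\left(t x \right)} - 2 D t \sin{\left(t x \right)}
  u_xtt = B t x^{2} e^{t x} + 2 B x e^{t x} - D t x^{2} \cos{\left(t x \right)} - 2 D x \sin{\left(t x \right)}
Term by term:
  -2·u_tttt = - 2 B x^{4} e^{t x} - 2 D x^{4} \sin{\left(t x \right)}
  u_xxt = B t^{2} x e^{t x} + 2 B t e^{t x} - D t^{2} x \cos{\left(t x \right)} - 2 D t \sin{\left(t x \right)}
  u_xtt = B t x^{2} e^{t x} + 2 B x e^{t x} - D t x^{2} \cos{\left(t x \right)} - 2 D x \sin{\left(t x \right)}
  -2·u = - 2 A x^{3} - 2 B e^{t x} - 2 C \sin{\left(x \right)} - 2 D \sin{\left(t x \right)}
So the left-hand side equals
  - 2 A x^{3} + B t^{2} x e^{t x} + B t x^{2} e^{t x} + 2 B t e^{t x} - 2 B x^{4} e^{t x} + 2 B x e^{t x} - 2 B e^{t x} - 2 C \sin{\left(x \right)} - D t^{2} x \cos{\left(t x \right)} - D t x^{2} \cos{\left(t x \right)} - 2 D t \sin{\left(t x \right)} - 2 D x^{4} \sin{\left(t x \right)} - 2 D x \sin{\left(t x \right)} - 2 D \sin{\left(t x \right)}
This must equal f(x, t) identically; expanded, f = - 2 t^{2} x e^{t x} + 3 t^{2} x \cos{\left(t x \right)} - 2 t x^{2} e^{t x} + 3 t x^{2} \cos{\left(t x \right)} - 4 t e^{t x} + 6 t \sin{\left(t x \right)} + 4 x^{4} e^{t x} + 6 x^{4} \sin{\left(t x \right)} - 6 x^{3} - 4 x e^{t x} + 6 x \sin{\left(t x \right)} + 4 e^{t x} + 6 \sin{\left(x \right)} + 6 \sin{\left(t x \right)}.
Matching coefficients of the independent functions:
  [x^{3}]:  - 2 A = -6
  [t e^{t x}, x e^{t x}]:  2 B = -4
  [t \sin{\left(t x \right)}, x \sin{\left(t x \right)}, x^{4} \sin{\left(t x \right)}, \sin{\left(t x \right)}]:  - 2 D = 6
  [x^{4} e^{t x}, e^{t x}]:  - 2 B = 4
  [t x^{2} e^{t x}, t^{2} x e^{t x}]:  B = -2
  [t x^{2} \cos{\left(t x \right)}, t^{2} x \cos{\left(t x \right)}]:  - D = 3
  [\sin{\left(x \right)}]:  - 2 C = 6
Solving: A = 3, B = -2, C = -3, D = -3.
Check against the point condition:
  u(0, 0) = -2  ⟹  B = -2  ✓
Hence u(x, t) = 3 x^{3} - 2 e^{t x} - 3 \sin{\left(x \right)} - 3 \sin{\left(t x \right)}.

Answer: u(x, t) = 3 x^{3} - 2 e^{t x} - 3 \sin{\left(x \right)} - 3 \sin{\left(t x \right)}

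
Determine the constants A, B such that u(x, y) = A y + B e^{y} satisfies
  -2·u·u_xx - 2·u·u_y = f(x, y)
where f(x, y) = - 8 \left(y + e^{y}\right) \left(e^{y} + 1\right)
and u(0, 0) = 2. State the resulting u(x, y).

Substitute the ansatz u = A y + B e^{y} into the left-hand side.
Derivatives of the ansatz:
  u_xx = 0
  u_y = A + B e^{y}
Term by term:
  -2·u·u_xx = 0
  -2·u·u_y = - 2 A^{2} y - 2 A B y e^{y} - 2 A B e^{y} - 2 B^{2} e^{2 y}
So the left-hand side equals
  - 2 A^{2} y - 2 A B y e^{y} - 2 A B e^{y} - 2 B^{2} e^{2 y}
This must equal f(x, y) identically; expanded, f = - 8 y e^{y} - 8 y - 8 e^{2 y} - 8 e^{y}.
Matching coefficients of the independent functions:
  [y]:  - 2 A^{2} = -8
  [y e^{y}, e^{y}]:  - 2 A B = -8
  [e^{2 y}]:  - 2 B^{2} = -8
These equations allow (A, B) = (-2, -2) or (2, 2).
Impose the point condition(s):
  u(0, 0) = 2  ⟹  B = 2
Only A = 2, B = 2 satisfies everything.
Hence u(x, y) = 2 y + 2 e^{y}.

Answer: u(x, y) = 2 y + 2 e^{y}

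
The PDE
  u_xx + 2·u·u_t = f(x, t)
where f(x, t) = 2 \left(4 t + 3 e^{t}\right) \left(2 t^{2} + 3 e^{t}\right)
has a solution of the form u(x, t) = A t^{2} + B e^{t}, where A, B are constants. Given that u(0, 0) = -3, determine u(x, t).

Substitute the ansatz u = A t^{2} + B e^{t} into the left-hand side.
Derivatives of the ansatz:
  u_xx = 0
  u_t = 2 A t + B e^{t}
Term by term:
  u_xx = 0
  2·u·u_t = 4 A^{2} t^{3} + 2 A B t^{2} e^{t} + 4 A B t e^{t} + 2 B^{2} e^{2 t}
So the left-hand side equals
  4 A^{2} t^{3} + 2 A B t^{2} e^{t} + 4 A B t e^{t} + 2 B^{2} e^{2 t}
This must equal f(x, t) identically; expanded, f = 16 t^{3} + 12 t^{2} e^{t} + 24 t e^{t} + 18 e^{2 t}.
Matching coefficients of the independent functions:
  [t^{3}]:  4 A^{2} = 16
  [t e^{t}]:  4 A B = 24
  [t^{2} e^{t}]:  2 A B = 12
  [e^{2 t}]:  2 B^{2} = 18
These equations allow (A, B) = (-2, -3) or (2, 3).
Impose the point condition(s):
  u(0, 0) = -3  ⟹  B = -3
Only A = -2, B = -3 satisfies everything.
Hence u(x, t) = - 2 t^{2} - 3 e^{t}.

Answer: u(x, t) = - 2 t^{2} - 3 e^{t}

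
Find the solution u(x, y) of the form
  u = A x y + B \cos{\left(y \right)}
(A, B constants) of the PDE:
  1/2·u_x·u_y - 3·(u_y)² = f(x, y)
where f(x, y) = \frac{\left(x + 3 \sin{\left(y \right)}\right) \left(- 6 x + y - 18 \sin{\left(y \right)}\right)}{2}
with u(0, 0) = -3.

Answer: u(x, y) = x y - 3 \cos{\left(y \right)}

Derivation:
Substitute the ansatz u = A x y + B \cos{\left(y \right)} into the left-hand side.
Derivatives of the ansatz:
  u_x = A y
  u_y = A x - B \sin{\left(y \right)}
Term by term:
  1/2·u_x·u_y = \frac{A^{2} x y}{2} - \frac{A B y \sin{\left(y \right)}}{2}
  -3·(u_y)² = - 3 A^{2} x^{2} + 6 A B x \sin{\left(y \right)} - 3 B^{2} \sin^{2}{\left(y \right)}
So the left-hand side equals
  - 3 A^{2} x^{2} + \frac{A^{2} x y}{2} + 6 A B x \sin{\left(y \right)} - \frac{A B y \sin{\left(y \right)}}{2} - 3 B^{2} \sin^{2}{\left(y \right)}
This must equal f(x, y) identically; expanded, f = - 3 x^{2} + \frac{x y}{2} - 18 x \sin{\left(y \right)} + \frac{3 y \sin{\left(y \right)}}{2} - 27 \sin^{2}{\left(y \right)}.
Matching coefficients of the independent functions:
  [x^{2}]:  - 3 A^{2} = -3
  [x y]:  \frac{A^{2}}{2} = \frac{1}{2}
  [x \sin{\left(y \right)}]:  6 A B = -18
  [y \sin{\left(y \right)}]:  - \frac{A B}{2} = \frac{3}{2}
  [\sin^{2}{\left(y \right)}]:  - 3 B^{2} = -27
These equations allow (A, B) = (-1, 3) or (1, -3).
Impose the point condition(s):
  u(0, 0) = -3  ⟹  B = -3
Only A = 1, B = -3 satisfies everything.
Hence u(x, y) = x y - 3 \cos{\left(y \right)}.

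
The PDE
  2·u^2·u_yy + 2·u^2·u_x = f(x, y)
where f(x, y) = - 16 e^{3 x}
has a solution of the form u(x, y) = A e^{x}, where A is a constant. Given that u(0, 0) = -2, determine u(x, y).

Substitute the ansatz u = A e^{x} into the left-hand side.
Derivatives of the ansatz:
  u_yy = 0
  u_x = A e^{x}
Term by term:
  2·u^2·u_yy = 0
  2·u^2·u_x = 2 A^{3} e^{3 x}
So the left-hand side equals
  2 A^{3} e^{3 x}
This must equal f(x, y) = - 16 e^{3 x} identically.
Matching coefficients of the independent functions:
  [e^{3 x}]:  2 A^{3} = -16
Solving: A = -2.
Check against the point condition:
  u(0, 0) = -2  ⟹  A = -2  ✓
Hence u(x, y) = - 2 e^{x}.

Answer: u(x, y) = - 2 e^{x}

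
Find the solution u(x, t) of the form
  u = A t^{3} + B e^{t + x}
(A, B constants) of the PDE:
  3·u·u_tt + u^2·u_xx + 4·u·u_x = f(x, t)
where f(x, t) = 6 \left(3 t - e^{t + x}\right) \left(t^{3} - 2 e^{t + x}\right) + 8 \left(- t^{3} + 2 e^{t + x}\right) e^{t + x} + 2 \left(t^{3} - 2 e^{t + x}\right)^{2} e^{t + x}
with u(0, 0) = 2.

Substitute the ansatz u = A t^{3} + B e^{t + x} into the left-hand side.
Derivatives of the ansatz:
  u_tt = 6 A t + B e^{t} e^{x}
  u_xx = B e^{t} e^{x}
  u_x = B e^{t} e^{x}
Term by term:
  3·u·u_tt = 18 A^{2} t^{4} + 3 A B t^{3} e^{t} e^{x} + 18 A B t e^{t} e^{x} + 3 B^{2} e^{2 t} e^{2 x}
  u^2·u_xx = A^{2} B t^{6} e^{t} e^{x} + 2 A B^{2} t^{3} e^{2 t} e^{2 x} + B^{3} e^{3 t} e^{3 x}
  4·u·u_x = 4 A B t^{3} e^{t} e^{x} + 4 B^{2} e^{2 t} e^{2 x}
So the left-hand side equals
  A^{2} B t^{6} e^{t} e^{x} + 18 A^{2} t^{4} + 2 A B^{2} t^{3} e^{2 t} e^{2 x} + 7 A B t^{3} e^{t} e^{x} + 18 A B t e^{t} e^{x} + B^{3} e^{3 t} e^{3 x} + 7 B^{2} e^{2 t} e^{2 x}
This must equal f(x, t) identically; expanded, f = 2 t^{6} e^{t} e^{x} + 18 t^{4} - 8 t^{3} e^{2 t} e^{2 x} - 14 t^{3} e^{t} e^{x} - 36 t e^{t} e^{x} + 8 e^{3 t} e^{3 x} + 28 e^{2 t} e^{2 x}.
Matching coefficients of the independent functions:
  [t^{4}]:  18 A^{2} = 18
  [e^{2 t} e^{2 x}]:  7 B^{2} = 28
  [e^{3 t} e^{3 x}]:  B^{3} = 8
  [t e^{t} e^{x}]:  18 A B = -36
  [t^{3} e^{t} e^{x}]:  7 A B = -14
  [t^{3} e^{2 t} e^{2 x}]:  2 A B^{2} = -8
  [t^{6} e^{t} e^{x}]:  A^{2} B = 2
Solving: A = -1, B = 2.
Check against the point condition:
  u(0, 0) = 2  ⟹  B = 2  ✓
Hence u(x, t) = - t^{3} + 2 e^{t + x}.

Answer: u(x, t) = - t^{3} + 2 e^{t + x}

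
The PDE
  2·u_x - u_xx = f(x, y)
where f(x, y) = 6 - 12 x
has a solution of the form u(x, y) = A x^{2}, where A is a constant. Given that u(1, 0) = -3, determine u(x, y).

Answer: u(x, y) = - 3 x^{2}

Derivation:
Substitute the ansatz u = A x^{2} into the left-hand side.
Derivatives of the ansatz:
  u_x = 2 A x
  u_xx = 2 A
Term by term:
  2·u_x = 4 A x
  -u_xx = - 2 A
So the left-hand side equals
  4 A x - 2 A
This must equal f(x, y) = 6 - 12 x identically.
Matching coefficients of the independent functions:
  [constant term]:  - 2 A = 6
  [x]:  4 A = -12
Solving: A = -3.
Check against the point condition:
  u(1, 0) = -3  ⟹  A = -3  ✓
Hence u(x, y) = - 3 x^{2}.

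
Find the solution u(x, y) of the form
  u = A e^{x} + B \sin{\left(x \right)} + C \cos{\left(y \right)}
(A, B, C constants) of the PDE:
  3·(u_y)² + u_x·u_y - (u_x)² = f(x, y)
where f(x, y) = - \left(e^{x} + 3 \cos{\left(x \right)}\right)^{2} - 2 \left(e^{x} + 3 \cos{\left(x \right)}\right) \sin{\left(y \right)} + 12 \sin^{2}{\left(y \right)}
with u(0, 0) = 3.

Substitute the ansatz u = A e^{x} + B \sin{\left(x \right)} + C \cos{\left(y \right)} into the left-hand side.
Derivatives of the ansatz:
  u_y = - C \sin{\left(y \right)}
  u_x = A e^{x} + B \cos{\left(x \right)}
Term by term:
  3·(u_y)² = 3 C^{2} \sin^{2}{\left(y \right)}
  u_x·u_y = - A C e^{x} \sin{\left(y \right)} - B C \sin{\left(y \right)} \cos{\left(x \right)}
  -(u_x)² = - A^{2} e^{2 x} - 2 A B e^{x} \cos{\left(x \right)} - B^{2} \cos^{2}{\left(x \right)}
So the left-hand side equals
  - A^{2} e^{2 x} - 2 A B e^{x} \cos{\left(x \right)} - A C e^{x} \sin{\left(y \right)} - B^{2} \cos^{2}{\left(x \right)} - B C \sin{\left(y \right)} \cos{\left(x \right)} + 3 C^{2} \sin^{2}{\left(y \right)}
This must equal f(x, y) identically; expanded, f = - e^{2 x} - 2 e^{x} \sin{\left(y \right)} - 6 e^{x} \cos{\left(x \right)} + 12 \sin^{2}{\left(y \right)} - 6 \sin{\left(y \right)} \cos{\left(x \right)} - 9 \cos^{2}{\left(x \right)}.
Matching coefficients of the independent functions:
  [e^{x} \sin{\left(y \right)}]:  - A C = -2
  [e^{x} \cos{\left(x \right)}]:  - 2 A B = -6
  [\sin{\left(y \right)} \cos{\left(x \right)}]:  - B C = -6
  [e^{2 x}]:  - A^{2} = -1
  [\sin^{2}{\left(y \right)}]:  3 C^{2} = 12
  [\cos^{2}{\left(x \right)}]:  - B^{2} = -9
These equations allow (A, B, C) = (-1, -3, -2) or (1, 3, 2).
Impose the point condition(s):
  u(0, 0) = 3  ⟹  A + C = 3
Only A = 1, B = 3, C = 2 satisfies everything.
Hence u(x, y) = e^{x} + 3 \sin{\left(x \right)} + 2 \cos{\left(y \right)}.

Answer: u(x, y) = e^{x} + 3 \sin{\left(x \right)} + 2 \cos{\left(y \right)}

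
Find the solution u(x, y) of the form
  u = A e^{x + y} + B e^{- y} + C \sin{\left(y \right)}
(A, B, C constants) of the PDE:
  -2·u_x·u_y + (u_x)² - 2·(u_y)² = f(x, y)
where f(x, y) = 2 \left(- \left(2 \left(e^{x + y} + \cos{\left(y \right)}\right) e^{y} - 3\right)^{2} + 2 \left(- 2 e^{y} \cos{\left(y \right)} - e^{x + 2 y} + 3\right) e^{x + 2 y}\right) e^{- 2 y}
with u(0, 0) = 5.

Answer: u(x, y) = 2 e^{x + y} + 2 \sin{\left(y \right)} + 3 e^{- y}

Derivation:
Substitute the ansatz u = A e^{x + y} + B e^{- y} + C \sin{\left(y \right)} into the left-hand side.
Derivatives of the ansatz:
  u_x = A e^{x} e^{y}
  u_y = A e^{x} e^{y} - B e^{- y} + C \cos{\left(y \right)}
Term by term:
  -2·u_x·u_y = - 2 A^{2} e^{2 x} e^{2 y} + 2 A B e^{x} - 2 A C e^{x} e^{y} \cos{\left(y \right)}
  (u_x)² = A^{2} e^{2 x} e^{2 y}
  -2·(u_y)² = - 2 A^{2} e^{2 x} e^{2 y} + 4 A B e^{x} - 4 A C e^{x} e^{y} \cos{\left(y \right)} - 2 B^{2} e^{- 2 y} + 4 B C e^{- y} \cos{\left(y \right)} - 2 C^{2} \cos^{2}{\left(y \right)}
So the left-hand side equals
  - 3 A^{2} e^{2 x} e^{2 y} + 6 A B e^{x} - 6 A C e^{x} e^{y} \cos{\left(y \right)} - 2 B^{2} e^{- 2 y} + 4 B C e^{- y} \cos{\left(y \right)} - 2 C^{2} \cos^{2}{\left(y \right)}
This must equal f(x, y) identically; expanded, f = - 12 e^{2 x} e^{2 y} - 24 e^{x} e^{y} \cos{\left(y \right)} + 36 e^{x} - 8 \cos^{2}{\left(y \right)} + 24 e^{- y} \cos{\left(y \right)} - 18 e^{- 2 y}.
Matching coefficients of the independent functions:
  [e^{2 x} e^{2 y}]:  - 3 A^{2} = -12
  [e^{- y} \cos{\left(y \right)}]:  4 B C = 24
  [e^{x} e^{y} \cos{\left(y \right)}]:  - 6 A C = -24
  [e^{x}]:  6 A B = 36
  [e^{- 2 y}]:  - 2 B^{2} = -18
  [\cos^{2}{\left(y \right)}]:  - 2 C^{2} = -8
These equations allow (A, B, C) = (-2, -3, -2) or (2, 3, 2).
Impose the point condition(s):
  u(0, 0) = 5  ⟹  A + B = 5
Only A = 2, B = 3, C = 2 satisfies everything.
Hence u(x, y) = 2 e^{x + y} + 2 \sin{\left(y \right)} + 3 e^{- y}.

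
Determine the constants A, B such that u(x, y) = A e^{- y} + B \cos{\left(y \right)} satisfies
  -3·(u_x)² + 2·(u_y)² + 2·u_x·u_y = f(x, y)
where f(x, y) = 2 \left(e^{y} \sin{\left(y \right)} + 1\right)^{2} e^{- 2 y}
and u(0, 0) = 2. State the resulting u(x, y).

Answer: u(x, y) = \cos{\left(y \right)} + e^{- y}

Derivation:
Substitute the ansatz u = A e^{- y} + B \cos{\left(y \right)} into the left-hand side.
Derivatives of the ansatz:
  u_x = 0
  u_y = - A e^{- y} - B \sin{\left(y \right)}
Term by term:
  -3·(u_x)² = 0
  2·(u_y)² = 2 A^{2} e^{- 2 y} + 4 A B e^{- y} \sin{\left(y \right)} + 2 B^{2} \sin^{2}{\left(y \right)}
  2·u_x·u_y = 0
So the left-hand side equals
  2 A^{2} e^{- 2 y} + 4 A B e^{- y} \sin{\left(y \right)} + 2 B^{2} \sin^{2}{\left(y \right)}
This must equal f(x, y) identically; expanded, f = 2 \sin^{2}{\left(y \right)} + 4 e^{- y} \sin{\left(y \right)} + 2 e^{- 2 y}.
Matching coefficients of the independent functions:
  [e^{- y} \sin{\left(y \right)}]:  4 A B = 4
  [e^{- 2 y}]:  2 A^{2} = 2
  [\sin^{2}{\left(y \right)}]:  2 B^{2} = 2
These equations allow (A, B) = (-1, -1) or (1, 1).
Impose the point condition(s):
  u(0, 0) = 2  ⟹  A + B = 2
Only A = 1, B = 1 satisfies everything.
Hence u(x, y) = \cos{\left(y \right)} + e^{- y}.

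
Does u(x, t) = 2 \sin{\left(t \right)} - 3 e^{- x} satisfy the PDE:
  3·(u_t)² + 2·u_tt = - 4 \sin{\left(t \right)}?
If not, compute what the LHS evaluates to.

Answer: No, the LHS evaluates to - 4 \sin{\left(t \right)} + 12 \cos^{2}{\left(t \right)}

Derivation:
Evaluate each term of the left-hand side for u = 2 \sin{\left(t \right)} - 3 e^{- x}.
Derivatives:
  u_t = 2 \cos{\left(t \right)}
  u_tt = - 2 \sin{\left(t \right)}
Terms:
  3·(u_t)² = 12 \cos^{2}{\left(t \right)}
  2·u_tt = - 4 \sin{\left(t \right)}
Sum: LHS = - 4 \sin{\left(t \right)} + 12 \cos^{2}{\left(t \right)}
Given right-hand side: - 4 \sin{\left(t \right)}. Difference LHS − RHS = 12 \cos^{2}{\left(t \right)} ≠ 0, so u is not a solution.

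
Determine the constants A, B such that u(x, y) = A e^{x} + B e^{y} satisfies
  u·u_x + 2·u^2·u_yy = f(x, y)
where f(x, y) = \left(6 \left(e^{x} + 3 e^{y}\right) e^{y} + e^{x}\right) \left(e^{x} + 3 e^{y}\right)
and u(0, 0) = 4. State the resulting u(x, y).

Substitute the ansatz u = A e^{x} + B e^{y} into the left-hand side.
Derivatives of the ansatz:
  u_x = A e^{x}
  u_yy = B e^{y}
Term by term:
  u·u_x = A^{2} e^{2 x} + A B e^{x} e^{y}
  2·u^2·u_yy = 2 A^{2} B e^{2 x} e^{y} + 4 A B^{2} e^{x} e^{2 y} + 2 B^{3} e^{3 y}
So the left-hand side equals
  2 A^{2} B e^{2 x} e^{y} + A^{2} e^{2 x} + 4 A B^{2} e^{x} e^{2 y} + A B e^{x} e^{y} + 2 B^{3} e^{3 y}
This must equal f(x, y) identically; expanded, f = 6 e^{2 x} e^{y} + e^{2 x} + 36 e^{x} e^{2 y} + 3 e^{x} e^{y} + 54 e^{3 y}.
Matching coefficients of the independent functions:
  [e^{x} e^{y}]:  A B = 3
  [e^{x} e^{2 y}]:  4 A B^{2} = 36
  [e^{2 x} e^{y}]:  2 A^{2} B = 6
  [e^{2 x}]:  A^{2} = 1
  [e^{3 y}]:  2 B^{3} = 54
Solving: A = 1, B = 3.
Check against the point condition:
  u(0, 0) = 4  ⟹  A + B = 4  ✓
Hence u(x, y) = e^{x} + 3 e^{y}.

Answer: u(x, y) = e^{x} + 3 e^{y}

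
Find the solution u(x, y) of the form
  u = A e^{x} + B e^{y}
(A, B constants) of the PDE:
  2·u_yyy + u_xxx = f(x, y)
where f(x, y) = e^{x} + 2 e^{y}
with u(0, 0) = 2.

Answer: u(x, y) = e^{x} + e^{y}

Derivation:
Substitute the ansatz u = A e^{x} + B e^{y} into the left-hand side.
Derivatives of the ansatz:
  u_yyy = B e^{y}
  u_xxx = A e^{x}
Term by term:
  2·u_yyy = 2 B e^{y}
  u_xxx = A e^{x}
So the left-hand side equals
  A e^{x} + 2 B e^{y}
This must equal f(x, y) = e^{x} + 2 e^{y} identically.
Matching coefficients of the independent functions:
  [e^{x}]:  A = 1
  [e^{y}]:  2 B = 2
Solving: A = 1, B = 1.
Check against the point condition:
  u(0, 0) = 2  ⟹  A + B = 2  ✓
Hence u(x, y) = e^{x} + e^{y}.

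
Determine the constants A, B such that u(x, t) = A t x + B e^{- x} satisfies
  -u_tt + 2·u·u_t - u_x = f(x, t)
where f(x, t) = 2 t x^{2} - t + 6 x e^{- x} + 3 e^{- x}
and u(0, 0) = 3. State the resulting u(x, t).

Answer: u(x, t) = t x + 3 e^{- x}

Derivation:
Substitute the ansatz u = A t x + B e^{- x} into the left-hand side.
Derivatives of the ansatz:
  u_tt = 0
  u_t = A x
  u_x = A t - B e^{- x}
Term by term:
  -u_tt = 0
  2·u·u_t = 2 A^{2} t x^{2} + 2 A B x e^{- x}
  -u_x = - A t + B e^{- x}
So the left-hand side equals
  2 A^{2} t x^{2} + 2 A B x e^{- x} - A t + B e^{- x}
This must equal f(x, t) = 2 t x^{2} - t + 6 x e^{- x} + 3 e^{- x} identically.
Matching coefficients of the independent functions:
  [t]:  - A = -1
  [t x^{2}]:  2 A^{2} = 2
  [x e^{- x}]:  2 A B = 6
  [e^{- x}]:  B = 3
Solving: A = 1, B = 3.
Check against the point condition:
  u(0, 0) = 3  ⟹  B = 3  ✓
Hence u(x, t) = t x + 3 e^{- x}.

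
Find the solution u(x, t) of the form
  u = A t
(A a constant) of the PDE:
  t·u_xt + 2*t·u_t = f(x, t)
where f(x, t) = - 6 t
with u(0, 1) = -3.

Substitute the ansatz u = A t into the left-hand side.
Derivatives of the ansatz:
  u_xt = 0
  u_t = A
Term by term:
  t·u_xt = 0
  2*t·u_t = 2 A t
So the left-hand side equals
  2 A t
This must equal f(x, t) = - 6 t identically.
Matching coefficients of the independent functions:
  [t]:  2 A = -6
Solving: A = -3.
Check against the point condition:
  u(0, 1) = -3  ⟹  A = -3  ✓
Hence u(x, t) = - 3 t.

Answer: u(x, t) = - 3 t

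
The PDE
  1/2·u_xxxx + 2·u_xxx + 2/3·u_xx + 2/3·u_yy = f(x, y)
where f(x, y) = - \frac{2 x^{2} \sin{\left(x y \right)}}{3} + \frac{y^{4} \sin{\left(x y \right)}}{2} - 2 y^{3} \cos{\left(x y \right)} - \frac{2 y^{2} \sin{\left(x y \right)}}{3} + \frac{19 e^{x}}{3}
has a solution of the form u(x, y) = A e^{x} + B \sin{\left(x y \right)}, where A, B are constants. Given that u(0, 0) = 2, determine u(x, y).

Substitute the ansatz u = A e^{x} + B \sin{\left(x y \right)} into the left-hand side.
Derivatives of the ansatz:
  u_xxxx = A e^{x} + B y^{4} \sin{\left(x y \right)}
  u_xxx = A e^{x} - B y^{3} \cos{\left(x y \right)}
  u_xx = A e^{x} - B y^{2} \sin{\left(x y \right)}
  u_yy = - B x^{2} \sin{\left(x y \right)}
Term by term:
  1/2·u_xxxx = \frac{A e^{x}}{2} + \frac{B y^{4} \sin{\left(x y \right)}}{2}
  2·u_xxx = 2 A e^{x} - 2 B y^{3} \cos{\left(x y \right)}
  2/3·u_xx = \frac{2 A e^{x}}{3} - \frac{2 B y^{2} \sin{\left(x y \right)}}{3}
  2/3·u_yy = - \frac{2 B x^{2} \sin{\left(x y \right)}}{3}
So the left-hand side equals
  \frac{19 A e^{x}}{6} - \frac{2 B x^{2} \sin{\left(x y \right)}}{3} + \frac{B y^{4} \sin{\left(x y \right)}}{2} - 2 B y^{3} \cos{\left(x y \right)} - \frac{2 B y^{2} \sin{\left(x y \right)}}{3}
This must equal f(x, y) = - \frac{2 x^{2} \sin{\left(x y \right)}}{3} + \frac{y^{4} \sin{\left(x y \right)}}{2} - 2 y^{3} \cos{\left(x y \right)} - \frac{2 y^{2} \sin{\left(x y \right)}}{3} + \frac{19 e^{x}}{3} identically.
Matching coefficients of the independent functions:
  [x^{2} \sin{\left(x y \right)}, y^{2} \sin{\left(x y \right)}]:  - \frac{2 B}{3} = - \frac{2}{3}
  [y^{3} \cos{\left(x y \right)}]:  - 2 B = -2
  [y^{4} \sin{\left(x y \right)}]:  \frac{B}{2} = \frac{1}{2}
  [e^{x}]:  \frac{19 A}{6} = \frac{19}{3}
Solving: A = 2, B = 1.
Check against the point condition:
  u(0, 0) = 2  ⟹  A = 2  ✓
Hence u(x, y) = 2 e^{x} + \sin{\left(x y \right)}.

Answer: u(x, y) = 2 e^{x} + \sin{\left(x y \right)}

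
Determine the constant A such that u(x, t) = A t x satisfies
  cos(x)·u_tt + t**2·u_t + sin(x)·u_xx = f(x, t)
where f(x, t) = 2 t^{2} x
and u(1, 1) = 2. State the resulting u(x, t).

Substitute the ansatz u = A t x into the left-hand side.
Derivatives of the ansatz:
  u_tt = 0
  u_t = A x
  u_xx = 0
Term by term:
  cos(x)·u_tt = 0
  t**2·u_t = A t^{2} x
  sin(x)·u_xx = 0
So the left-hand side equals
  A t^{2} x
This must equal f(x, t) = 2 t^{2} x identically.
Matching coefficients of the independent functions:
  [t^{2} x]:  A = 2
Solving: A = 2.
Check against the point condition:
  u(1, 1) = 2  ⟹  A = 2  ✓
Hence u(x, t) = 2 t x.

Answer: u(x, t) = 2 t x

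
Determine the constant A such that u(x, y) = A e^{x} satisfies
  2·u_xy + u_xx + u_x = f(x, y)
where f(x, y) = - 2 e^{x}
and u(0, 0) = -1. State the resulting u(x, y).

Answer: u(x, y) = - e^{x}

Derivation:
Substitute the ansatz u = A e^{x} into the left-hand side.
Derivatives of the ansatz:
  u_xy = 0
  u_xx = A e^{x}
  u_x = A e^{x}
Term by term:
  2·u_xy = 0
  u_xx = A e^{x}
  u_x = A e^{x}
So the left-hand side equals
  2 A e^{x}
This must equal f(x, y) = - 2 e^{x} identically.
Matching coefficients of the independent functions:
  [e^{x}]:  2 A = -2
Solving: A = -1.
Check against the point condition:
  u(0, 0) = -1  ⟹  A = -1  ✓
Hence u(x, y) = - e^{x}.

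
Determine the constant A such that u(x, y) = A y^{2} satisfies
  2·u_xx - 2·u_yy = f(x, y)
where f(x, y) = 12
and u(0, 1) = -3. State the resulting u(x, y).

Substitute the ansatz u = A y^{2} into the left-hand side.
Derivatives of the ansatz:
  u_xx = 0
  u_yy = 2 A
Term by term:
  2·u_xx = 0
  -2·u_yy = - 4 A
So the left-hand side equals
  - 4 A
This must equal f(x, y) = 12 identically.
Matching coefficients of the independent functions:
  [constant term]:  - 4 A = 12
Solving: A = -3.
Check against the point condition:
  u(0, 1) = -3  ⟹  A = -3  ✓
Hence u(x, y) = - 3 y^{2}.

Answer: u(x, y) = - 3 y^{2}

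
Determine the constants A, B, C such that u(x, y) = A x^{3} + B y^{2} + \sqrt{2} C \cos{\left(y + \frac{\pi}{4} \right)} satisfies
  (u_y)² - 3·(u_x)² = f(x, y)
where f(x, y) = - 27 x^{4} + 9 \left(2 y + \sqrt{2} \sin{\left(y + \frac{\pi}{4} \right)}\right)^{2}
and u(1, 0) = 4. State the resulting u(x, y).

Substitute the ansatz u = A x^{3} + B y^{2} + \sqrt{2} C \cos{\left(y + \frac{\pi}{4} \right)} into the left-hand side.
Derivatives of the ansatz:
  u_y = 2 B y - \sqrt{2} C \sin{\left(y + \frac{\pi}{4} \right)}
  u_x = 3 A x^{2}
Term by term:
  (u_y)² = 4 B^{2} y^{2} - 4 \sqrt{2} B C y \sin{\left(y + \frac{\pi}{4} \right)} + 2 C^{2} \sin^{2}{\left(y + \frac{\pi}{4} \right)}
  -3·(u_x)² = - 27 A^{2} x^{4}
So the left-hand side equals
  - 27 A^{2} x^{4} + 4 B^{2} y^{2} - 4 \sqrt{2} B C y \sin{\left(y + \frac{\pi}{4} \right)} + 2 C^{2} \sin^{2}{\left(y + \frac{\pi}{4} \right)}
This must equal f(x, y) identically; expanded, f = - 27 x^{4} + 36 y^{2} + 36 \sqrt{2} y \sin{\left(y + \frac{\pi}{4} \right)} + 18 \sin^{2}{\left(y + \frac{\pi}{4} \right)}.
Matching coefficients of the independent functions:
  [x^{4}]:  - 27 A^{2} = -27
  [y^{2}]:  4 B^{2} = 36
  [\sqrt{2} y \sin{\left(y + \frac{\pi}{4} \right)}]:  - 4 B C = 36
  [\sin^{2}{\left(y + \frac{\pi}{4} \right)}]:  2 C^{2} = 18
These equations allow (A, B, C) = (-1, -3, 3) or (-1, 3, -3) or (1, -3, 3) or (1, 3, -3).
Impose the point condition(s):
  u(1, 0) = 4  ⟹  A + C = 4
Only A = 1, B = -3, C = 3 satisfies everything.
Hence u(x, y) = x^{3} - 3 y^{2} + 3 \sqrt{2} \cos{\left(y + \frac{\pi}{4} \right)}.

Answer: u(x, y) = x^{3} - 3 y^{2} + 3 \sqrt{2} \cos{\left(y + \frac{\pi}{4} \right)}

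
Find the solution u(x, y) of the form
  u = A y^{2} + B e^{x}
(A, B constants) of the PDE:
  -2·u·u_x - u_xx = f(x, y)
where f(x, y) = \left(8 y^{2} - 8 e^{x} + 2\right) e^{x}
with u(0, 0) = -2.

Substitute the ansatz u = A y^{2} + B e^{x} into the left-hand side.
Derivatives of the ansatz:
  u_x = B e^{x}
  u_xx = B e^{x}
Term by term:
  -2·u·u_x = - 2 A B y^{2} e^{x} - 2 B^{2} e^{2 x}
  -u_xx = - B e^{x}
So the left-hand side equals
  - 2 A B y^{2} e^{x} - 2 B^{2} e^{2 x} - B e^{x}
This must equal f(x, y) identically; expanded, f = 8 y^{2} e^{x} - 8 e^{2 x} + 2 e^{x}.
Matching coefficients of the independent functions:
  [y^{2} e^{x}]:  - 2 A B = 8
  [e^{x}]:  - B = 2
  [e^{2 x}]:  - 2 B^{2} = -8
Solving: A = 2, B = -2.
Check against the point condition:
  u(0, 0) = -2  ⟹  B = -2  ✓
Hence u(x, y) = 2 y^{2} - 2 e^{x}.

Answer: u(x, y) = 2 y^{2} - 2 e^{x}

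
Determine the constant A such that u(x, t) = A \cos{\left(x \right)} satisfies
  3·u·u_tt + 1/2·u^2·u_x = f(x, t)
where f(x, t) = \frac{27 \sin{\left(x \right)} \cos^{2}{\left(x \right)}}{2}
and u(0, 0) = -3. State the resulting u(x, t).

Substitute the ansatz u = A \cos{\left(x \right)} into the left-hand side.
Derivatives of the ansatz:
  u_tt = 0
  u_x = - A \sin{\left(x \right)}
Term by term:
  3·u·u_tt = 0
  1/2·u^2·u_x = - \frac{A^{3} \sin{\left(x \right)} \cos^{2}{\left(x \right)}}{2}
So the left-hand side equals
  - \frac{A^{3} \sin{\left(x \right)} \cos^{2}{\left(x \right)}}{2}
This must equal f(x, t) = \frac{27 \sin{\left(x \right)} \cos^{2}{\left(x \right)}}{2} identically.
Matching coefficients of the independent functions:
  [\sin{\left(x \right)} \cos^{2}{\left(x \right)}]:  - \frac{A^{3}}{2} = \frac{27}{2}
Solving: A = -3.
Check against the point condition:
  u(0, 0) = -3  ⟹  A = -3  ✓
Hence u(x, t) = - 3 \cos{\left(x \right)}.

Answer: u(x, t) = - 3 \cos{\left(x \right)}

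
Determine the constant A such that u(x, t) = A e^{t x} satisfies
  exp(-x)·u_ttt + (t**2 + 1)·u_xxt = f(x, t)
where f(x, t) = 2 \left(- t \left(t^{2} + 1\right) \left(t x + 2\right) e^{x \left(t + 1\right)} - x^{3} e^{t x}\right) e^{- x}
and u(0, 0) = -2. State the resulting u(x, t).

Substitute the ansatz u = A e^{t x} into the left-hand side.
Derivatives of the ansatz:
  u_ttt = A x^{3} e^{t x}
  u_xxt = A t^{2} x e^{t x} + 2 A t e^{t x}
Term by term:
  exp(-x)·u_ttt = A x^{3} e^{- x} e^{t x}
  (t**2 + 1)·u_xxt = A t^{4} x e^{t x} + 2 A t^{3} e^{t x} + A t^{2} x e^{t x} + 2 A t e^{t x}
So the left-hand side equals
  A t^{4} x e^{t x} + 2 A t^{3} e^{t x} + A t^{2} x e^{t x} + 2 A t e^{t x} + A x^{3} e^{- x} e^{t x}
This must equal f(x, t) identically; expanded, f = - 2 t^{4} x e^{t x} - 4 t^{3} e^{t x} - 2 t^{2} x e^{t x} - 4 t e^{t x} - 2 x^{3} e^{- x} e^{t x}.
Matching coefficients of the independent functions:
  [t e^{t x}, t^{3} e^{t x}]:  2 A = -4
  [t^{2} x e^{t x}, t^{4} x e^{t x}, x^{3} e^{- x} e^{t x}]:  A = -2
Solving: A = -2.
Check against the point condition:
  u(0, 0) = -2  ⟹  A = -2  ✓
Hence u(x, t) = - 2 e^{t x}.

Answer: u(x, t) = - 2 e^{t x}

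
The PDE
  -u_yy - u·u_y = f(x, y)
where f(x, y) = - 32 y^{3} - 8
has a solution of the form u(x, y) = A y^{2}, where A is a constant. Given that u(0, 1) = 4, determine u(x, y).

Substitute the ansatz u = A y^{2} into the left-hand side.
Derivatives of the ansatz:
  u_yy = 2 A
  u_y = 2 A y
Term by term:
  -u_yy = - 2 A
  -u·u_y = - 2 A^{2} y^{3}
So the left-hand side equals
  - 2 A^{2} y^{3} - 2 A
This must equal f(x, y) = - 32 y^{3} - 8 identically.
Matching coefficients of the independent functions:
  [constant term]:  - 2 A = -8
  [y^{3}]:  - 2 A^{2} = -32
Solving: A = 4.
Check against the point condition:
  u(0, 1) = 4  ⟹  A = 4  ✓
Hence u(x, y) = 4 y^{2}.

Answer: u(x, y) = 4 y^{2}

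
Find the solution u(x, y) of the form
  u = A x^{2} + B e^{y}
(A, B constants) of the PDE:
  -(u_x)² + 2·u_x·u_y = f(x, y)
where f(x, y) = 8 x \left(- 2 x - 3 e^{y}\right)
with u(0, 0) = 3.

Answer: u(x, y) = - 2 x^{2} + 3 e^{y}

Derivation:
Substitute the ansatz u = A x^{2} + B e^{y} into the left-hand side.
Derivatives of the ansatz:
  u_x = 2 A x
  u_y = B e^{y}
Term by term:
  -(u_x)² = - 4 A^{2} x^{2}
  2·u_x·u_y = 4 A B x e^{y}
So the left-hand side equals
  - 4 A^{2} x^{2} + 4 A B x e^{y}
This must equal f(x, y) identically; expanded, f = - 16 x^{2} - 24 x e^{y}.
Matching coefficients of the independent functions:
  [x^{2}]:  - 4 A^{2} = -16
  [x e^{y}]:  4 A B = -24
These equations allow (A, B) = (-2, 3) or (2, -3).
Impose the point condition(s):
  u(0, 0) = 3  ⟹  B = 3
Only A = -2, B = 3 satisfies everything.
Hence u(x, y) = - 2 x^{2} + 3 e^{y}.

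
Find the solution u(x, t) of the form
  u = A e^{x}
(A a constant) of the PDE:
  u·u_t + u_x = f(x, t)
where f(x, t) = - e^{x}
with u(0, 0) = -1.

Substitute the ansatz u = A e^{x} into the left-hand side.
Derivatives of the ansatz:
  u_t = 0
  u_x = A e^{x}
Term by term:
  u·u_t = 0
  u_x = A e^{x}
So the left-hand side equals
  A e^{x}
This must equal f(x, t) = - e^{x} identically.
Matching coefficients of the independent functions:
  [e^{x}]:  A = -1
Solving: A = -1.
Check against the point condition:
  u(0, 0) = -1  ⟹  A = -1  ✓
Hence u(x, t) = - e^{x}.

Answer: u(x, t) = - e^{x}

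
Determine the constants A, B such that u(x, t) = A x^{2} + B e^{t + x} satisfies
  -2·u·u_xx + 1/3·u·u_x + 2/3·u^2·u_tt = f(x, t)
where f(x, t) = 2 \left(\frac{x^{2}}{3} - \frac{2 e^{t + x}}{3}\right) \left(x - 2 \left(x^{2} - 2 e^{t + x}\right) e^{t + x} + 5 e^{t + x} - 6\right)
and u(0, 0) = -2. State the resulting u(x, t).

Substitute the ansatz u = A x^{2} + B e^{t + x} into the left-hand side.
Derivatives of the ansatz:
  u_xx = 2 A + B e^{t} e^{x}
  u_x = 2 A x + B e^{t} e^{x}
  u_tt = B e^{t} e^{x}
Term by term:
  -2·u·u_xx = - 4 A^{2} x^{2} - 2 A B x^{2} e^{t} e^{x} - 4 A B e^{t} e^{x} - 2 B^{2} e^{2 t} e^{2 x}
  1/3·u·u_x = \frac{2 A^{2} x^{3}}{3} + \frac{A B x^{2} e^{t} e^{x}}{3} + \frac{2 A B x e^{t} e^{x}}{3} + \frac{B^{2} e^{2 t} e^{2 x}}{3}
  2/3·u^2·u_tt = \frac{2 A^{2} B x^{4} e^{t} e^{x}}{3} + \frac{4 A B^{2} x^{2} e^{2 t} e^{2 x}}{3} + \frac{2 B^{3} e^{3 t} e^{3 x}}{3}
So the left-hand side equals
  \frac{2 A^{2} B x^{4} e^{t} e^{x}}{3} + \frac{2 A^{2} x^{3}}{3} - 4 A^{2} x^{2} + \frac{4 A B^{2} x^{2} e^{2 t} e^{2 x}}{3} - \frac{5 A B x^{2} e^{t} e^{x}}{3} + \frac{2 A B x e^{t} e^{x}}{3} - 4 A B e^{t} e^{x} + \frac{2 B^{3} e^{3 t} e^{3 x}}{3} - \frac{5 B^{2} e^{2 t} e^{2 x}}{3}
This must equal f(x, t) identically; expanded, f = - \frac{4 x^{4} e^{t} e^{x}}{3} + \frac{2 x^{3}}{3} + \frac{16 x^{2} e^{2 t} e^{2 x}}{3} + \frac{10 x^{2} e^{t} e^{x}}{3} - 4 x^{2} - \frac{4 x e^{t} e^{x}}{3} - \frac{16 e^{3 t} e^{3 x}}{3} - \frac{20 e^{2 t} e^{2 x}}{3} + 8 e^{t} e^{x}.
Matching coefficients of the independent functions:
  [x^{2}]:  - 4 A^{2} = -4
  [x^{3}]:  \frac{2 A^{2}}{3} = \frac{2}{3}
  [e^{t} e^{x}]:  - 4 A B = 8
  [e^{2 t} e^{2 x}]:  - \frac{5 B^{2}}{3} = - \frac{20}{3}
  [e^{3 t} e^{3 x}]:  \frac{2 B^{3}}{3} = - \frac{16}{3}
  [x e^{t} e^{x}]:  \frac{2 A B}{3} = - \frac{4}{3}
  [x^{2} e^{t} e^{x}]:  - \frac{5 A B}{3} = \frac{10}{3}
  [x^{2} e^{2 t} e^{2 x}]:  \frac{4 A B^{2}}{3} = \frac{16}{3}
  [x^{4} e^{t} e^{x}]:  \frac{2 A^{2} B}{3} = - \frac{4}{3}
Solving: A = 1, B = -2.
Check against the point condition:
  u(0, 0) = -2  ⟹  B = -2  ✓
Hence u(x, t) = x^{2} - 2 e^{t + x}.

Answer: u(x, t) = x^{2} - 2 e^{t + x}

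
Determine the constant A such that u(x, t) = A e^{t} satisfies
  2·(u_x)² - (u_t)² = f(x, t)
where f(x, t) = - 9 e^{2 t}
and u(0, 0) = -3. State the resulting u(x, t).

Answer: u(x, t) = - 3 e^{t}

Derivation:
Substitute the ansatz u = A e^{t} into the left-hand side.
Derivatives of the ansatz:
  u_x = 0
  u_t = A e^{t}
Term by term:
  2·(u_x)² = 0
  -(u_t)² = - A^{2} e^{2 t}
So the left-hand side equals
  - A^{2} e^{2 t}
This must equal f(x, t) = - 9 e^{2 t} identically.
Matching coefficients of the independent functions:
  [e^{2 t}]:  - A^{2} = -9
These equations allow (A) = (-3) or (3).
Impose the point condition(s):
  u(0, 0) = -3  ⟹  A = -3
Only A = -3 satisfies everything.
Hence u(x, t) = - 3 e^{t}.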